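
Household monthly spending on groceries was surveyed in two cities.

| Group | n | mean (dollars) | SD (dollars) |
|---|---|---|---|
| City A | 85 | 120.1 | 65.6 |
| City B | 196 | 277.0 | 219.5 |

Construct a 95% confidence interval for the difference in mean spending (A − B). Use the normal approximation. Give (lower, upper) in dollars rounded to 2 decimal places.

(-190.65, -123.15)

SE₁ = s₁/√n₁ = 65.6/√85 = 7.1153; SE₂ = 219.5/√196 = 15.6786.
Independent samples, unequal variances: SE_diff = √(SE₁² + SE₂²) = √(50.62749409 + 245.81849796) = 17.2176.
z* = 1.960, so margin of error = 1.960 × 17.2176 = 33.7465.
Difference in means = 120.1 − 277.0 = -156.9000.
-156.9000 ± 33.7465 → (-190.65, -123.15).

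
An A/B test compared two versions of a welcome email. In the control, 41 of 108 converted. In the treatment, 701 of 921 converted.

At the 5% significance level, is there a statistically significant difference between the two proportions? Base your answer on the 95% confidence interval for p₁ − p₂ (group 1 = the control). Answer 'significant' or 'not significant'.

significant

First, p̂₁ = 41/108 = 0.3796; p̂₂ = 701/921 = 0.7611.
The two standard errors are √(0.3796×0.6204/108) = 0.04670 and √(0.7611×0.2389/921) = 0.01405.
Because the samples are independent, SE_diff = √(0.04670² + 0.01405²) = 0.04877.
Using z* = 1.960 for 95%, ME = 1.960 × 0.04877 = 0.09559.
p̂₁ − p̂₂ = -0.3815; interval -0.3815 ± 0.09559 gives (-0.47709, -0.28591).
The interval (-0.47709, -0.28591) does not contain 0, so the difference is significant.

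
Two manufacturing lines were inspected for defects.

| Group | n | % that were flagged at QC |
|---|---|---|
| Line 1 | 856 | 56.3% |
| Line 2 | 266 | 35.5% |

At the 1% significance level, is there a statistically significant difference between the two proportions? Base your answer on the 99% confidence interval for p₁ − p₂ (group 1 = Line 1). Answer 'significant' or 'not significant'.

The two standard errors are √(0.5630×0.4370/856) = 0.01695 and √(0.3550×0.6450/266) = 0.02934.
Because the samples are independent, SE_diff = √(0.01695² + 0.02934²) = 0.03388.
Using z* = 2.576 for 99%, ME = 2.576 × 0.03388 = 0.08727.
p̂₁ − p̂₂ = 0.2080; interval 0.2080 ± 0.08727 gives (0.12073, 0.29527).
The interval (0.12073, 0.29527) does not contain 0, so the difference is significant.

significant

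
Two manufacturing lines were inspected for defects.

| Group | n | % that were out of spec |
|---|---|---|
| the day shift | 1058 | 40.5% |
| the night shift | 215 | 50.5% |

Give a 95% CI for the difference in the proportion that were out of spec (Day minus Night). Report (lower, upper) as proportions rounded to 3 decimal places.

SE₁ = √(p̂₁(1−p̂₁)/n₁) = √(0.4050·0.5950/1058) = 0.01509; SE₂ = √(0.5050·0.4950/215) = 0.03410.
Independent samples: SE of the difference = √(SE₁² + SE₂²) = √(0.0002277081 + 0.00116281) = 0.03729.
z* for 95% confidence is 1.960, so the margin of error is 1.960 × 0.03729 = 0.07309.
Point estimate p̂₁ − p̂₂ = 0.4050 − 0.5050 = -0.1000.
-0.1000 ± 0.07309 → (-0.173, -0.027).

(-0.173, -0.027)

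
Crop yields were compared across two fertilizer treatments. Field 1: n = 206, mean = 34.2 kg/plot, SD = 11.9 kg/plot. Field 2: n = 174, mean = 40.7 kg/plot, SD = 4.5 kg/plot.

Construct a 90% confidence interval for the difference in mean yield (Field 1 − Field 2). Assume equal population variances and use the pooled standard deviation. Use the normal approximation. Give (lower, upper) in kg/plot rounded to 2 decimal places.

Pooled variance s_p² = [205·11.9² + 173·4.5²] / (206+174−2) = 86.0669, so s_p = 9.2772.
SE_diff = s_p·√(1/n₁ + 1/n₂) = 9.2772·√(1/206 + 1/174) = 0.9552.
z* = 1.645; margin = 1.645 × 0.9552 = 1.5713.
Difference = 34.2 − 40.7 = -6.5000.
-6.5000 ± 1.5713 → (-8.07, -4.93).

(-8.07, -4.93)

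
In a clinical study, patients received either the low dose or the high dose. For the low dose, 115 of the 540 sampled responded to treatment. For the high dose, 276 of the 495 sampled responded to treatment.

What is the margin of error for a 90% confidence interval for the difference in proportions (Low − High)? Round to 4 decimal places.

0.0468

Sample proportions: 115/540 = 0.2130, 276/495 = 0.5576.
Each SE is √(p̂(1−p̂)/n): √(0.2130·0.7870/540) = 0.01762 and √(0.5576·0.4424/495) = 0.02232.
SE(p̂₁ − p̂₂) = √(SE₁² + SE₂²) = √(0.0003104644 + 0.0004981824) = 0.02844, since the two samples are independent.
At 90% confidence z* = 1.645; margin = 1.645 × 0.02844 = 0.04678.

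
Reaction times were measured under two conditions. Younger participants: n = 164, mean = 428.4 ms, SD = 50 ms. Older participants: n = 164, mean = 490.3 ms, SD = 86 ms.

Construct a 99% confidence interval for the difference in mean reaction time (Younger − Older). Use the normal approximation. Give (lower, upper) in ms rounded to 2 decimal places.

SE₁ = s₁/√n₁ = 50/√164 = 3.9043; SE₂ = 86/√164 = 6.7155.
Independent samples, unequal variances: SE_diff = √(SE₁² + SE₂²) = √(15.24355849 + 45.09794025) = 7.7680.
z* = 2.576, so margin of error = 2.576 × 7.7680 = 20.0104.
Difference in means = 428.4 − 490.3 = -61.9000.
-61.9000 ± 20.0104 → (-81.91, -41.89).

(-81.91, -41.89)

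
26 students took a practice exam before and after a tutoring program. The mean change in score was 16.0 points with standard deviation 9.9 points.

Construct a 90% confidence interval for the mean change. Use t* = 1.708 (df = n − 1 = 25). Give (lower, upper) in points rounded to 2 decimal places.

This is a matched-pairs design, so SE = s_d/√n = 9.9/√26 = 1.9415.
Margin = 1.708 × 1.9415 = 3.3161; the interval is 16.0 ± 3.3161 = (12.68, 19.32).

(12.68, 19.32)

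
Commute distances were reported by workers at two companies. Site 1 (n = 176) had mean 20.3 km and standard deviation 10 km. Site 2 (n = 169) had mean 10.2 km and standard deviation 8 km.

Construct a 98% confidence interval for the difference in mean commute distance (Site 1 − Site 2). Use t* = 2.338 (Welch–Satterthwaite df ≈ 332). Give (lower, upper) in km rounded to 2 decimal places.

(7.82, 12.38)

Standard errors of each mean: 10/√176 = 0.7538 and 8/√169 = 0.6154.
SE(x̄₁ − x̄₂) = √(0.7538² + 0.6154²) = 0.9731 for independent samples with unequal variances.
With t* = 2.338, the margin is 2.338 × 0.9731 = 2.2751.
x̄₁ − x̄₂ = 20.3 − 10.2 = 10.1000; the interval is 10.1000 ± 2.2751 = (7.82, 12.38).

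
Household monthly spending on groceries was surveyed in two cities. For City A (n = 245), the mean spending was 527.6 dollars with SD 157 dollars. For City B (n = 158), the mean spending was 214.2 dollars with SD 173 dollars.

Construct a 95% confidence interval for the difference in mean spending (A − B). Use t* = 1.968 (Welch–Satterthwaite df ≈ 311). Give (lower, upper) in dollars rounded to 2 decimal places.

SE₁ = s₁/√n₁ = 157/√245 = 10.0304; SE₂ = 173/√158 = 13.7631.
Independent samples, unequal variances: SE_diff = √(SE₁² + SE₂²) = √(100.60892416 + 189.42292161) = 17.0303.
t* = 1.968, so margin of error = 1.968 × 17.0303 = 33.5156.
Difference in means = 527.6 − 214.2 = 313.4000.
313.4000 ± 33.5156 → (279.88, 346.92).

(279.88, 346.92)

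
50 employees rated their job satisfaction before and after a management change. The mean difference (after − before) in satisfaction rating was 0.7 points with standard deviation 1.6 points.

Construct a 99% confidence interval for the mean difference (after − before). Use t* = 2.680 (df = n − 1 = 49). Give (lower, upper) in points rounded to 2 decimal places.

(0.09, 1.31)

Paired design: SE = s_d/√n = 1.6/√50 = 0.2263.
t* = 2.680; margin of error = 2.680 × 0.2263 = 0.6065.
0.7 ± 0.6065 → (0.09, 1.31).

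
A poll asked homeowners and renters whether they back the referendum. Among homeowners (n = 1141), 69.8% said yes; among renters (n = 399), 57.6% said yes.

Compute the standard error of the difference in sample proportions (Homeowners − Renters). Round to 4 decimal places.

0.0282

Each SE is √(p̂(1−p̂)/n): √(0.6980·0.3020/1141) = 0.01359 and √(0.5760·0.4240/399) = 0.02474.
SE(p̂₁ − p̂₂) = √(SE₁² + SE₂²) = √(0.0001846881 + 0.0006120676) = 0.02823, since the two samples are independent.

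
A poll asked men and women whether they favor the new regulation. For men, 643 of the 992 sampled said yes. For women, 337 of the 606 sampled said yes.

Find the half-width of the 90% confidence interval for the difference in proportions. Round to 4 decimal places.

0.0415

First, p̂₁ = 643/992 = 0.6482; p̂₂ = 337/606 = 0.5561.
The two standard errors are √(0.6482×0.3518/992) = 0.01516 and √(0.5561×0.4439/606) = 0.02018.
Because the samples are independent, SE_diff = √(0.01516² + 0.02018²) = 0.02524.
Using z* = 1.645 for 90%, ME = 1.645 × 0.02524 = 0.04152.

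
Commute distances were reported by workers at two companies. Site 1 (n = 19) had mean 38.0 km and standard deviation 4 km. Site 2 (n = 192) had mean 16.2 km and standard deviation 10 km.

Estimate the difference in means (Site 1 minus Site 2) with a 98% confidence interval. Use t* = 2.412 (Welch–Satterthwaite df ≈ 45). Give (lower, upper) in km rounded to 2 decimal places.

(18.98, 24.62)

SE₁ = s₁/√n₁ = 4/√19 = 0.9177; SE₂ = 10/√192 = 0.7217.
Independent samples, unequal variances: SE_diff = √(SE₁² + SE₂²) = √(0.84217329 + 0.52085089) = 1.1675.
t* = 2.412, so margin of error = 2.412 × 1.1675 = 2.8160.
Difference in means = 38.0 − 16.2 = 21.8000.
21.8000 ± 2.8160 → (18.98, 24.62).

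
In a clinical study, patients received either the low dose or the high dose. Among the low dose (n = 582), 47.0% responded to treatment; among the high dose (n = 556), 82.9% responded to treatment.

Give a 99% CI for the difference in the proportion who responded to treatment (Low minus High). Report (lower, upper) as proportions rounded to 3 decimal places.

Each SE is √(p̂(1−p̂)/n): √(0.4700·0.5300/582) = 0.02069 and √(0.8290·0.1710/556) = 0.01597.
SE(p̂₁ − p̂₂) = √(SE₁² + SE₂²) = √(0.0004280761 + 0.0002550409) = 0.02614, since the two samples are independent.
At 99% confidence z* = 2.576; margin = 2.576 × 0.02614 = 0.06734.
The difference is 0.4700 − 0.8290 = -0.3590, so the interval is -0.3590 ± 0.06734 = (-0.426, -0.292).

(-0.426, -0.292)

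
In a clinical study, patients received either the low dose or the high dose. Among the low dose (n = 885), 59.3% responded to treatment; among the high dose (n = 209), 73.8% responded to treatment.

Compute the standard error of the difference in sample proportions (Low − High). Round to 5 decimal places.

0.03461

SE₁ = √(p̂₁(1−p̂₁)/n₁) = √(0.5930·0.4070/885) = 0.01651; SE₂ = √(0.7380·0.2620/209) = 0.03042.
Independent samples: SE of the difference = √(SE₁² + SE₂²) = √(0.0002725801 + 0.0009253764) = 0.03461.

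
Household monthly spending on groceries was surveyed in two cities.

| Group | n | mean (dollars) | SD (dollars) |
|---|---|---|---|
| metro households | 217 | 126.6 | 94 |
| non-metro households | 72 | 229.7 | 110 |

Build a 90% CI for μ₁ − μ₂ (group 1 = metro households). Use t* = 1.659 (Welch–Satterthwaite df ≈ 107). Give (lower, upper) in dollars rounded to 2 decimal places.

SE₁ = s₁/√n₁ = 94/√217 = 6.3811; SE₂ = 110/√72 = 12.9636.
Independent samples, unequal variances: SE_diff = √(SE₁² + SE₂²) = √(40.71843721 + 168.05492496) = 14.4490.
t* = 1.659, so margin of error = 1.659 × 14.4490 = 23.9709.
Difference in means = 126.6 − 229.7 = -103.1000.
-103.1000 ± 23.9709 → (-127.07, -79.13).

(-127.07, -79.13)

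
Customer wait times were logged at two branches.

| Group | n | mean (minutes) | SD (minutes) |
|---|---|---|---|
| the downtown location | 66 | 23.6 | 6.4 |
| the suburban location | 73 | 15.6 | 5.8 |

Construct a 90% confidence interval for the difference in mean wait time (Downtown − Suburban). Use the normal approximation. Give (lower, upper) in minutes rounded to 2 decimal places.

(6.29, 9.71)

Per-group SEs: s₁/√n₁ = 6.4/√66 = 0.7878, s₂/√n₂ = 5.8/√73 = 0.6788.
Unpooled SE of the difference: √(0.62062884 + 0.46076944) = 1.0399.
Margin of error = z* · SE = 1.645 × 1.0399 = 1.7106.
x̄₁ − x̄₂ = 23.6 − 15.6 = 8.0000.
CI: 8.0000 ± 1.7106 = (6.29, 9.71).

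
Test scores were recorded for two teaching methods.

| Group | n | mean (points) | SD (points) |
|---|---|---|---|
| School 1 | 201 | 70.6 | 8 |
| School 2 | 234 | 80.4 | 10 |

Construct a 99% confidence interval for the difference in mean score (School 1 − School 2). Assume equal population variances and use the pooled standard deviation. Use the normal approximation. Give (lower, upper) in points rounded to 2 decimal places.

s_p = √[((n₁−1)s₁² + (n₂−1)s₂²)/(n₁+n₂−2)] = √[(200·8² + 233·10²)/433] = 9.1308.
SE = 9.1308·√(1/201 + 1/234) = 0.8781.
With z* = 2.576, margin = 2.576 × 0.8781 = 2.2620.
x̄₁ − x̄₂ = 70.6 − 80.4 = -9.8000; interval -9.8000 ± 2.2620 = (-12.06, -7.54).

(-12.06, -7.54)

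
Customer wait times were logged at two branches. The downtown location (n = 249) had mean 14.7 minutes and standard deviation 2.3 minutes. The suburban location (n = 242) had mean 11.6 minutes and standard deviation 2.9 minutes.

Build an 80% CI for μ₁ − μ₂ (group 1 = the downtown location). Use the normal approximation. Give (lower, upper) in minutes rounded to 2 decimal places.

Standard errors of each mean: 2.3/√249 = 0.1458 and 2.9/√242 = 0.1864.
SE(x̄₁ − x̄₂) = √(0.1458² + 0.1864²) = 0.2366 for independent samples with unequal variances.
With z* = 1.282, the margin is 1.282 × 0.2366 = 0.3033.
x̄₁ − x̄₂ = 14.7 − 11.6 = 3.1000; the interval is 3.1000 ± 0.3033 = (2.80, 3.40).

(2.80, 3.40)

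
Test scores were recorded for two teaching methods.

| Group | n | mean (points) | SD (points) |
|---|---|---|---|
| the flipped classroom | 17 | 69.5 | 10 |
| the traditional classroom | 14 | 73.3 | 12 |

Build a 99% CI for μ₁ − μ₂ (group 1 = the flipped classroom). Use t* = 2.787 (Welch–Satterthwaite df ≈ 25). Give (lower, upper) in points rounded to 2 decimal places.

(-15.01, 7.41)

Standard errors of each mean: 10/√17 = 2.4254 and 12/√14 = 3.2071.
SE(x̄₁ − x̄₂) = √(2.4254² + 3.2071²) = 4.0210 for independent samples with unequal variances.
With t* = 2.787, the margin is 2.787 × 4.0210 = 11.2065.
x̄₁ − x̄₂ = 69.5 − 73.3 = -3.8000; the interval is -3.8000 ± 11.2065 = (-15.01, 7.41).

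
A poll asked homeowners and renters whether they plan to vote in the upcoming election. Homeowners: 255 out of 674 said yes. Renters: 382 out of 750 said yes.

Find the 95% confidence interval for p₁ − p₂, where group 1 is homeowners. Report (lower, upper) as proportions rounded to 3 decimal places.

First, p̂₁ = 255/674 = 0.3783; p̂₂ = 382/750 = 0.5093.
The two standard errors are √(0.3783×0.6217/674) = 0.01868 and √(0.5093×0.4907/750) = 0.01825.
Because the samples are independent, SE_diff = √(0.01868² + 0.01825²) = 0.02612.
Using z* = 1.960 for 95%, ME = 1.960 × 0.02612 = 0.05120.
p̂₁ − p̂₂ = -0.1310; interval -0.1310 ± 0.05120 gives (-0.182, -0.080).

(-0.182, -0.080)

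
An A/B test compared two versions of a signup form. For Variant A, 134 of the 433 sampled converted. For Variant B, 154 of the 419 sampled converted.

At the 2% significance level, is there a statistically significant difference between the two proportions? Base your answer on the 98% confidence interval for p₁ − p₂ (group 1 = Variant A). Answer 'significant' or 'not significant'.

not significant

First, p̂₁ = 134/433 = 0.3095; p̂₂ = 154/419 = 0.3675.
The two standard errors are √(0.3095×0.6905/433) = 0.02222 and √(0.3675×0.6325/419) = 0.02355.
Because the samples are independent, SE_diff = √(0.02222² + 0.02355²) = 0.03238.
Using z* = 2.326 for 98%, ME = 2.326 × 0.03238 = 0.07532.
p̂₁ − p̂₂ = -0.0580; interval -0.0580 ± 0.07532 gives (-0.13332, 0.01732).
The interval (-0.13332, 0.01732) contains 0, so the difference is not significant.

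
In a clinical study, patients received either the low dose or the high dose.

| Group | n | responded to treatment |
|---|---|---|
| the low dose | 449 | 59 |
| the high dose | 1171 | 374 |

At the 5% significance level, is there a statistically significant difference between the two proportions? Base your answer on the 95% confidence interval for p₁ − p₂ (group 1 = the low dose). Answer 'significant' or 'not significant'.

significant

Sample proportions: 59/449 = 0.1314, 374/1171 = 0.3194.
Each SE is √(p̂(1−p̂)/n): √(0.1314·0.8686/449) = 0.01594 and √(0.3194·0.6806/1171) = 0.01362.
SE(p̂₁ − p̂₂) = √(SE₁² + SE₂²) = √(0.0002540836 + 0.0001855044) = 0.02097, since the two samples are independent.
At 95% confidence z* = 1.960; margin = 1.960 × 0.02097 = 0.04110.
The difference is 0.1314 − 0.3194 = -0.1880, so the interval is -0.1880 ± 0.04110 = (-0.22910, -0.14690).
The interval (-0.22910, -0.14690) does not contain 0, so the difference is significant.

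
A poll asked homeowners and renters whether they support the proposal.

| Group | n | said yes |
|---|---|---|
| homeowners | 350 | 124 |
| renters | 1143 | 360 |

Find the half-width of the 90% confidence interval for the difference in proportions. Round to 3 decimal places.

Sample proportions: 124/350 = 0.3543, 360/1143 = 0.3150.
Each SE is √(p̂(1−p̂)/n): √(0.3543·0.6457/350) = 0.02557 and √(0.3150·0.6850/1143) = 0.01374.
SE(p̂₁ − p̂₂) = √(SE₁² + SE₂²) = √(0.0006538249 + 0.0001887876) = 0.02903, since the two samples are independent.
At 90% confidence z* = 1.645; margin = 1.645 × 0.02903 = 0.04775.

0.048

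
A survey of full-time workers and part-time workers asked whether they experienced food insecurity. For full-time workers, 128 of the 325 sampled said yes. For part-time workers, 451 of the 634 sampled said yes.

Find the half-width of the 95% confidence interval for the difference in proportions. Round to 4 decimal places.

0.0638

p̂₁ = 128/325 = 0.3938 and p̂₂ = 451/634 = 0.7114.
SE₁ = √(p̂₁(1−p̂₁)/n₁) = √(0.3938·0.6062/325) = 0.02710; SE₂ = √(0.7114·0.2886/634) = 0.01800.
Independent samples: SE of the difference = √(SE₁² + SE₂²) = √(0.00073441 + 0.000324) = 0.03253.
z* for 95% confidence is 1.960, so the margin of error is 1.960 × 0.03253 = 0.06376.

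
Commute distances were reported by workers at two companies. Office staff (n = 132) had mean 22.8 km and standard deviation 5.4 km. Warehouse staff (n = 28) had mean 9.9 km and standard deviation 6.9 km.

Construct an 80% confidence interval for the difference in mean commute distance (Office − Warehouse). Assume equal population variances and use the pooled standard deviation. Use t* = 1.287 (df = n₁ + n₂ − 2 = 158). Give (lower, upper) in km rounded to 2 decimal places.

(11.38, 14.42)

Pooled variance s_p² = [131·5.4² + 27·6.9²] / (132+28−2) = 32.3128, so s_p = 5.6844.
SE_diff = s_p·√(1/n₁ + 1/n₂) = 5.6844·√(1/132 + 1/28) = 1.1827.
t* = 1.287; margin = 1.287 × 1.1827 = 1.5221.
Difference = 22.8 − 9.9 = 12.9000.
12.9000 ± 1.5221 → (11.38, 14.42).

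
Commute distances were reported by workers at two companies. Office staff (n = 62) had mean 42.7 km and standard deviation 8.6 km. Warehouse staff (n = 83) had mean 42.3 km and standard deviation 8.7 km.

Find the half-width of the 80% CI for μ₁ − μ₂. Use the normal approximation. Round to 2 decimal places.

Per-group SEs: s₁/√n₁ = 8.6/√62 = 1.0922, s₂/√n₂ = 8.7/√83 = 0.9549.
Unpooled SE of the difference: √(1.19290084 + 0.91183401) = 1.4508.
Margin of error = z* · SE = 1.282 × 1.4508 = 1.8599.

1.86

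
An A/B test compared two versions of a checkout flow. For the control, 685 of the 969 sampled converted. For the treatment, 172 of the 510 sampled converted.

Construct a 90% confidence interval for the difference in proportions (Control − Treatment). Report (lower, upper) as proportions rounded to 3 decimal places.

(0.328, 0.412)

p̂₁ = 685/969 = 0.7069 and p̂₂ = 172/510 = 0.3373.
SE₁ = √(p̂₁(1−p̂₁)/n₁) = √(0.7069·0.2931/969) = 0.01462; SE₂ = √(0.3373·0.6627/510) = 0.02094.
Independent samples: SE of the difference = √(SE₁² + SE₂²) = √(0.0002137444 + 0.0004384836) = 0.02554.
z* for 90% confidence is 1.645, so the margin of error is 1.645 × 0.02554 = 0.04201.
Point estimate p̂₁ − p̂₂ = 0.7069 − 0.3373 = 0.3696.
0.3696 ± 0.04201 → (0.328, 0.412).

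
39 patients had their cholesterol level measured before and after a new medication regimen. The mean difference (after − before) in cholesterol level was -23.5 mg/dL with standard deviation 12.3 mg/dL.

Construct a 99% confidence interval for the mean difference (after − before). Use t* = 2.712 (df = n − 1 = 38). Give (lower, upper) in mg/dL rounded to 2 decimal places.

This is a matched-pairs design, so SE = s_d/√n = 12.3/√39 = 1.9696.
Margin = 2.712 × 1.9696 = 5.3416; the interval is -23.5 ± 5.3416 = (-28.84, -18.16).

(-28.84, -18.16)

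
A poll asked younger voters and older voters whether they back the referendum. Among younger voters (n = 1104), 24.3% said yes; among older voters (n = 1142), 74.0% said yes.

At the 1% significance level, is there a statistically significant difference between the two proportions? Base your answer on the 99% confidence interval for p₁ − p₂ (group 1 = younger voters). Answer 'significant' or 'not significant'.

significant

The two standard errors are √(0.2430×0.7570/1104) = 0.01291 and √(0.7400×0.2600/1142) = 0.01298.
Because the samples are independent, SE_diff = √(0.01291² + 0.01298²) = 0.01831.
Using z* = 2.576 for 99%, ME = 2.576 × 0.01831 = 0.04717.
p̂₁ − p̂₂ = -0.4970; interval -0.4970 ± 0.04717 gives (-0.54417, -0.44983).
The interval (-0.54417, -0.44983) does not contain 0, so the difference is significant.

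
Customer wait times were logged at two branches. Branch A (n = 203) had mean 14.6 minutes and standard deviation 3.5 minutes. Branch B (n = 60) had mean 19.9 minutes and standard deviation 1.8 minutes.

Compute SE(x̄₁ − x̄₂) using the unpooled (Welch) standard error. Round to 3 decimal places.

SE₁ = s₁/√n₁ = 3.5/√203 = 0.2457; SE₂ = 1.8/√60 = 0.2324.
Independent samples, unequal variances: SE_diff = √(SE₁² + SE₂²) = √(0.06036849 + 0.05400976) = 0.3382.

0.338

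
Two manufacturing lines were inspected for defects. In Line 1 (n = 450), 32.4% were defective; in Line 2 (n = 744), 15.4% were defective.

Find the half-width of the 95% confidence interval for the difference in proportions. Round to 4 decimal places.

SE₁ = √(p̂₁(1−p̂₁)/n₁) = √(0.3240·0.6760/450) = 0.02206; SE₂ = √(0.1540·0.8460/744) = 0.01323.
Independent samples: SE of the difference = √(SE₁² + SE₂²) = √(0.0004866436 + 0.0001750329) = 0.02572.
z* for 95% confidence is 1.960, so the margin of error is 1.960 × 0.02572 = 0.05041.

0.0504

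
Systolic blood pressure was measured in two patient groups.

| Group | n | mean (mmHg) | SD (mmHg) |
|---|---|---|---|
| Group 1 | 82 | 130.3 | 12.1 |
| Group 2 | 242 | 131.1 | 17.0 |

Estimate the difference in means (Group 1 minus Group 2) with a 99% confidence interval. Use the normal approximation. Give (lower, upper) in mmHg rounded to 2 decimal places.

Standard errors of each mean: 12.1/√82 = 1.3362 and 17.0/√242 = 1.0928.
SE(x̄₁ − x̄₂) = √(1.3362² + 1.0928²) = 1.7262 for independent samples with unequal variances.
With z* = 2.576, the margin is 2.576 × 1.7262 = 4.4467.
x̄₁ − x̄₂ = 130.3 − 131.1 = -0.8000; the interval is -0.8000 ± 4.4467 = (-5.25, 3.65).

(-5.25, 3.65)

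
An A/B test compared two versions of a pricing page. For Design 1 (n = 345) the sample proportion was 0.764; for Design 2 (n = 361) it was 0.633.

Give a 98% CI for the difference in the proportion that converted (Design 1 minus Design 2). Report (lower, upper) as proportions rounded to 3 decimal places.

(0.052, 0.210)

The two standard errors are √(0.7640×0.2360/345) = 0.02286 and √(0.6330×0.3670/361) = 0.02537.
Because the samples are independent, SE_diff = √(0.02286² + 0.02537²) = 0.03415.
Using z* = 2.326 for 98%, ME = 2.326 × 0.03415 = 0.07943.
p̂₁ − p̂₂ = 0.1310; interval 0.1310 ± 0.07943 gives (0.052, 0.210).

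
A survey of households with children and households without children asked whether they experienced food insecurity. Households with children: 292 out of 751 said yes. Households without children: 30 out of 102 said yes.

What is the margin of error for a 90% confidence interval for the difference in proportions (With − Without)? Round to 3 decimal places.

0.080

First, p̂₁ = 292/751 = 0.3888; p̂₂ = 30/102 = 0.2941.
The two standard errors are √(0.3888×0.6112/751) = 0.01779 and √(0.2941×0.7059/102) = 0.04511.
Because the samples are independent, SE_diff = √(0.01779² + 0.04511²) = 0.04849.
Using z* = 1.645 for 90%, ME = 1.645 × 0.04849 = 0.07977.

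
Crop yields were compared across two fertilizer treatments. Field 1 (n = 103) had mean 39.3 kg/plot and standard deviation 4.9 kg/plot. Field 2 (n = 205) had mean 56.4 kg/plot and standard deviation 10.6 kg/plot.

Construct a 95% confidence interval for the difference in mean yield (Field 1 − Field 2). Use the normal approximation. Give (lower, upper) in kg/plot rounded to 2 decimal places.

(-18.83, -15.37)

SE₁ = s₁/√n₁ = 4.9/√103 = 0.4828; SE₂ = 10.6/√205 = 0.7403.
Independent samples, unequal variances: SE_diff = √(SE₁² + SE₂²) = √(0.23309584 + 0.54804409) = 0.8838.
z* = 1.960, so margin of error = 1.960 × 0.8838 = 1.7322.
Difference in means = 39.3 − 56.4 = -17.1000.
-17.1000 ± 1.7322 → (-18.83, -15.37).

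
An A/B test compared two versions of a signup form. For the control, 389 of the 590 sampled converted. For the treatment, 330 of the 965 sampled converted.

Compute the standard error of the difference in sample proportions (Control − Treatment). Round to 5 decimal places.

First, p̂₁ = 389/590 = 0.6593; p̂₂ = 330/965 = 0.3420.
The two standard errors are √(0.6593×0.3407/590) = 0.01951 and √(0.3420×0.6580/965) = 0.01527.
Because the samples are independent, SE_diff = √(0.01951² + 0.01527²) = 0.02478.

0.02478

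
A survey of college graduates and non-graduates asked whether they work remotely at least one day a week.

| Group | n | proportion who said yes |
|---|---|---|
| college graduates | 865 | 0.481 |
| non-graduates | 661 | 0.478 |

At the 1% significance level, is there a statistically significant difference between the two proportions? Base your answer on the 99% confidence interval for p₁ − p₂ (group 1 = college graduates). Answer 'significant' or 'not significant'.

not significant

Each SE is √(p̂(1−p̂)/n): √(0.4810·0.5190/865) = 0.01699 and √(0.4780·0.5220/661) = 0.01943.
SE(p̂₁ − p̂₂) = √(SE₁² + SE₂²) = √(0.0002886601 + 0.0003775249) = 0.02581, since the two samples are independent.
At 99% confidence z* = 2.576; margin = 2.576 × 0.02581 = 0.06649.
The difference is 0.4810 − 0.4780 = 0.0030, so the interval is 0.0030 ± 0.06649 = (-0.06349, 0.06949).
The interval (-0.06349, 0.06949) contains 0, so the difference is not significant.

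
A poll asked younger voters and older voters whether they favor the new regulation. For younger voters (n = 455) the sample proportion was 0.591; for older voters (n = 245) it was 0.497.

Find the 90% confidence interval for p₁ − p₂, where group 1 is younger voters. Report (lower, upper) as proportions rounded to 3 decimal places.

(0.029, 0.159)

Each SE is √(p̂(1−p̂)/n): √(0.5910·0.4090/455) = 0.02305 and √(0.4970·0.5030/245) = 0.03194.
SE(p̂₁ − p̂₂) = √(SE₁² + SE₂²) = √(0.0005313025 + 0.0010201636) = 0.03939, since the two samples are independent.
At 90% confidence z* = 1.645; margin = 1.645 × 0.03939 = 0.06480.
The difference is 0.5910 − 0.4970 = 0.0940, so the interval is 0.0940 ± 0.06480 = (0.029, 0.159).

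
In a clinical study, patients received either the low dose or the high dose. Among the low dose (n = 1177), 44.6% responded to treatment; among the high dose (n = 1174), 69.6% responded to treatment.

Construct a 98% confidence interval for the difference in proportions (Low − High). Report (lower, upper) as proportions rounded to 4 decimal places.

Each SE is √(p̂(1−p̂)/n): √(0.4460·0.5540/1177) = 0.01449 and √(0.6960·0.3040/1174) = 0.01342.
SE(p̂₁ − p̂₂) = √(SE₁² + SE₂²) = √(0.0002099601 + 0.0001800964) = 0.01975, since the two samples are independent.
At 98% confidence z* = 2.326; margin = 2.326 × 0.01975 = 0.04594.
The difference is 0.4460 − 0.6960 = -0.2500, so the interval is -0.2500 ± 0.04594 = (-0.2959, -0.2041).

(-0.2959, -0.2041)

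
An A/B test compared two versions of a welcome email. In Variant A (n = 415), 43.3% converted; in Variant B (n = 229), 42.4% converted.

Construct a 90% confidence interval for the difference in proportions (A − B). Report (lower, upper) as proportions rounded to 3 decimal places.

(-0.058, 0.076)

Each SE is √(p̂(1−p̂)/n): √(0.4330·0.5670/415) = 0.02432 and √(0.4240·0.5760/229) = 0.03266.
SE(p̂₁ − p̂₂) = √(SE₁² + SE₂²) = √(0.0005914624 + 0.0010666756) = 0.04072, since the two samples are independent.
At 90% confidence z* = 1.645; margin = 1.645 × 0.04072 = 0.06698.
The difference is 0.4330 − 0.4240 = 0.0090, so the interval is 0.0090 ± 0.06698 = (-0.058, 0.076).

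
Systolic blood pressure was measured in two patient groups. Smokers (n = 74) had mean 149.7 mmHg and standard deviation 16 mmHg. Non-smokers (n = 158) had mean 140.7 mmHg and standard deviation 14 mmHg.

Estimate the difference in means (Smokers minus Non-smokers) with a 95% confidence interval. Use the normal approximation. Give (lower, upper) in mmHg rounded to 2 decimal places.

(4.75, 13.25)

Per-group SEs: s₁/√n₁ = 16/√74 = 1.8600, s₂/√n₂ = 14/√158 = 1.1138.
Unpooled SE of the difference: √(3.4596 + 1.24055044) = 2.1680.
Margin of error = z* · SE = 1.960 × 2.1680 = 4.2493.
x̄₁ − x̄₂ = 149.7 − 140.7 = 9.0000.
CI: 9.0000 ± 4.2493 = (4.75, 13.25).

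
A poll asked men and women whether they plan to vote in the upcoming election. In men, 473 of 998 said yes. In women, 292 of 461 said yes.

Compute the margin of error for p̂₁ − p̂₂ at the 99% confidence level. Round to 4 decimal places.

0.0707

Sample proportions: 473/998 = 0.4739, 292/461 = 0.6334.
Each SE is √(p̂(1−p̂)/n): √(0.4739·0.5261/998) = 0.01581 and √(0.6334·0.3666/461) = 0.02244.
SE(p̂₁ − p̂₂) = √(SE₁² + SE₂²) = √(0.0002499561 + 0.0005035536) = 0.02745, since the two samples are independent.
At 99% confidence z* = 2.576; margin = 2.576 × 0.02745 = 0.07071.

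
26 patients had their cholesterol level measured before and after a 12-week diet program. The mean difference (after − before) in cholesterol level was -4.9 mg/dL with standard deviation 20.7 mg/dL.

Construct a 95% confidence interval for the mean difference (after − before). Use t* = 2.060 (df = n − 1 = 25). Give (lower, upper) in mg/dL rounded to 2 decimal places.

Paired design: SE = s_d/√n = 20.7/√26 = 4.0596.
t* = 2.060; margin of error = 2.060 × 4.0596 = 8.3628.
-4.9 ± 8.3628 → (-13.26, 3.46).

(-13.26, 3.46)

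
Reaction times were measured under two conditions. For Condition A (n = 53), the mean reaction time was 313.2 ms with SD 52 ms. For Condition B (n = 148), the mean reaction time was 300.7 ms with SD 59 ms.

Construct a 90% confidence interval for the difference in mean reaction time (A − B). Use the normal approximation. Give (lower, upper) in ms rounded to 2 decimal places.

(-1.70, 26.70)

Standard errors of each mean: 52/√53 = 7.1427 and 59/√148 = 4.8498.
SE(x̄₁ − x̄₂) = √(7.1427² + 4.8498²) = 8.6336 for independent samples with unequal variances.
With z* = 1.645, the margin is 1.645 × 8.6336 = 14.2023.
x̄₁ − x̄₂ = 313.2 − 300.7 = 12.5000; the interval is 12.5000 ± 14.2023 = (-1.70, 26.70).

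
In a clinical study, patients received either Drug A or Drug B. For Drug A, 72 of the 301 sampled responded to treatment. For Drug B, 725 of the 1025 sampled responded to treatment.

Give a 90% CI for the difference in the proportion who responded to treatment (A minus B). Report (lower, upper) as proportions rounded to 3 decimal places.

(-0.515, -0.421)

First, p̂₁ = 72/301 = 0.2392; p̂₂ = 725/1025 = 0.7073.
The two standard errors are √(0.2392×0.7608/301) = 0.02459 and √(0.7073×0.2927/1025) = 0.01421.
Because the samples are independent, SE_diff = √(0.02459² + 0.01421²) = 0.02840.
Using z* = 1.645 for 90%, ME = 1.645 × 0.02840 = 0.04672.
p̂₁ − p̂₂ = -0.4681; interval -0.4681 ± 0.04672 gives (-0.515, -0.421).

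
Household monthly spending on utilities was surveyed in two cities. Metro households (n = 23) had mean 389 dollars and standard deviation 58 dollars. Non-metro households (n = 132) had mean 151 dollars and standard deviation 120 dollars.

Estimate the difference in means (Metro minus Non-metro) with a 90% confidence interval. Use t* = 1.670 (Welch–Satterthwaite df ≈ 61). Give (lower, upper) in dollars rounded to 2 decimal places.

(211.31, 264.69)

Per-group SEs: s₁/√n₁ = 58/√23 = 12.0938, s₂/√n₂ = 120/√132 = 10.4447.
Unpooled SE of the difference: √(146.25999844 + 109.09175809) = 15.9797.
Margin of error = t* · SE = 1.670 × 15.9797 = 26.6861.
x̄₁ − x̄₂ = 389 − 151 = 238.0000.
CI: 238.0000 ± 26.6861 = (211.31, 264.69).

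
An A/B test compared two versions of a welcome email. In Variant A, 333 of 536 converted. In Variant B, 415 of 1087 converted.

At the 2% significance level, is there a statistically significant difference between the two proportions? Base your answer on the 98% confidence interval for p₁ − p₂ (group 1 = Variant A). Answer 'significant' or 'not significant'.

First, p̂₁ = 333/536 = 0.6213; p̂₂ = 415/1087 = 0.3818.
The two standard errors are √(0.6213×0.3787/536) = 0.02095 and √(0.3818×0.6182/1087) = 0.01474.
Because the samples are independent, SE_diff = √(0.02095² + 0.01474²) = 0.02562.
Using z* = 2.326 for 98%, ME = 2.326 × 0.02562 = 0.05959.
p̂₁ − p̂₂ = 0.2395; interval 0.2395 ± 0.05959 gives (0.17991, 0.29909).
The interval (0.17991, 0.29909) does not contain 0, so the difference is significant.

significant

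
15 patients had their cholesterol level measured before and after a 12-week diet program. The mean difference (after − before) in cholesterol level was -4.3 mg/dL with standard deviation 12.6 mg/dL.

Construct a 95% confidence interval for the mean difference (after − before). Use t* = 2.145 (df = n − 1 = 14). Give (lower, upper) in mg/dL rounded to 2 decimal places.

(-11.28, 2.68)

Paired design: SE = s_d/√n = 12.6/√15 = 3.2533.
t* = 2.145; margin of error = 2.145 × 3.2533 = 6.9783.
-4.3 ± 6.9783 → (-11.28, 2.68).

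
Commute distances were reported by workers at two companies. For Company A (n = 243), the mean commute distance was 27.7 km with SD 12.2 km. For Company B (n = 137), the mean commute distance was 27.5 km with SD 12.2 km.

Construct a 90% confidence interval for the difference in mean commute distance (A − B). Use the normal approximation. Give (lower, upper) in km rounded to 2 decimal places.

(-1.94, 2.34)

SE₁ = s₁/√n₁ = 12.2/√243 = 0.7826; SE₂ = 12.2/√137 = 1.0423.
Independent samples, unequal variances: SE_diff = √(SE₁² + SE₂²) = √(0.61246276 + 1.08638929) = 1.3034.
z* = 1.645, so margin of error = 1.645 × 1.3034 = 2.1441.
Difference in means = 27.7 − 27.5 = 0.2000.
0.2000 ± 2.1441 → (-1.94, 2.34).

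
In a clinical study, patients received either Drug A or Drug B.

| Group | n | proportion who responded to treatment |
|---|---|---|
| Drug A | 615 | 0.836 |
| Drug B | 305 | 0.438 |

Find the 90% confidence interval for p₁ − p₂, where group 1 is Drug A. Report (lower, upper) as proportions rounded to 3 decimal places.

SE₁ = √(p̂₁(1−p̂₁)/n₁) = √(0.8360·0.1640/615) = 0.01493; SE₂ = √(0.4380·0.5620/305) = 0.02841.
Independent samples: SE of the difference = √(SE₁² + SE₂²) = √(0.0002229049 + 0.0008071281) = 0.03209.
z* for 90% confidence is 1.645, so the margin of error is 1.645 × 0.03209 = 0.05279.
Point estimate p̂₁ − p̂₂ = 0.8360 − 0.4380 = 0.3980.
0.3980 ± 0.05279 → (0.345, 0.451).

(0.345, 0.451)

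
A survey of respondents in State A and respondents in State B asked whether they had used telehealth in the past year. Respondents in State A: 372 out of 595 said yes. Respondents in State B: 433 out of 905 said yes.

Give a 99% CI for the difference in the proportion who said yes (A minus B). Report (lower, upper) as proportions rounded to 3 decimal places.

First, p̂₁ = 372/595 = 0.6252; p̂₂ = 433/905 = 0.4785.
The two standard errors are √(0.6252×0.3748/595) = 0.01984 and √(0.4785×0.5215/905) = 0.01661.
Because the samples are independent, SE_diff = √(0.01984² + 0.01661²) = 0.02588.
Using z* = 2.576 for 99%, ME = 2.576 × 0.02588 = 0.06667.
p̂₁ − p̂₂ = 0.1467; interval 0.1467 ± 0.06667 gives (0.080, 0.213).

(0.080, 0.213)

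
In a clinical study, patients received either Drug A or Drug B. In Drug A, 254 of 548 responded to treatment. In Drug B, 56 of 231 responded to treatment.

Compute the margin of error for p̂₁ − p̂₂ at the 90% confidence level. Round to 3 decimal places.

0.058

First, p̂₁ = 254/548 = 0.4635; p̂₂ = 56/231 = 0.2424.
The two standard errors are √(0.4635×0.5365/548) = 0.02130 and √(0.2424×0.7576/231) = 0.02820.
Because the samples are independent, SE_diff = √(0.02130² + 0.02820²) = 0.03534.
Using z* = 1.645 for 90%, ME = 1.645 × 0.03534 = 0.05813.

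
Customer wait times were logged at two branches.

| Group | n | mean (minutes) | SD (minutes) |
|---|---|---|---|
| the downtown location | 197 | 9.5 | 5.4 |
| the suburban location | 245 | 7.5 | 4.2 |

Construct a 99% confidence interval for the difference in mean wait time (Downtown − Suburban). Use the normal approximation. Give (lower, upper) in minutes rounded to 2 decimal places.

(0.79, 3.21)

SE₁ = s₁/√n₁ = 5.4/√197 = 0.3847; SE₂ = 4.2/√245 = 0.2683.
Independent samples, unequal variances: SE_diff = √(SE₁² + SE₂²) = √(0.14799409 + 0.07198489) = 0.4690.
z* = 2.576, so margin of error = 2.576 × 0.4690 = 1.2081.
Difference in means = 9.5 − 7.5 = 2.0000.
2.0000 ± 1.2081 → (0.79, 3.21).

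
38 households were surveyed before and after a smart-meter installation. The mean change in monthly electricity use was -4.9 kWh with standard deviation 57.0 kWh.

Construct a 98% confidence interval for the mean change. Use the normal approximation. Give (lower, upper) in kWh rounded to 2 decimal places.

(-26.41, 16.61)

This is a matched-pairs design, so SE = s_d/√n = 57.0/√38 = 9.2466.
Margin = 2.326 × 9.2466 = 21.5076; the interval is -4.9 ± 21.5076 = (-26.41, 16.61).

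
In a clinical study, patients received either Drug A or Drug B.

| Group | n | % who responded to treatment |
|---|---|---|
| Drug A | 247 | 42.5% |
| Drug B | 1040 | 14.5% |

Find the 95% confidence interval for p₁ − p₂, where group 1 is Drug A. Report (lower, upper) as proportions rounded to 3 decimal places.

(0.215, 0.345)

The two standard errors are √(0.4250×0.5750/247) = 0.03145 and √(0.1450×0.8550/1040) = 0.01092.
Because the samples are independent, SE_diff = √(0.03145² + 0.01092²) = 0.03329.
Using z* = 1.960 for 95%, ME = 1.960 × 0.03329 = 0.06525.
p̂₁ − p̂₂ = 0.2800; interval 0.2800 ± 0.06525 gives (0.215, 0.345).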